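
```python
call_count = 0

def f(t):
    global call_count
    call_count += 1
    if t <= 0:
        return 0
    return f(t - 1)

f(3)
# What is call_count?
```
Call trace:
f(t=3)
  f(t=2)
    f(t=1)
      f(t=0)
      -> return 0
    -> return 0
  -> return 0
-> return 0

call_count is incremented once per call. f is entered once for each t = 3, 2, 1, 0 (the t <= 0 call returns without recursing), i.e. 3 + 1 calls.
call_count = 4

Final answer: 4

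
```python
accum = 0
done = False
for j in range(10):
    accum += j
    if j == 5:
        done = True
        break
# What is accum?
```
Trace:
  accum=0
  accum=0, done=False
  accum=0, done=False, j=0
  accum=1, done=False, j=1
  accum=3, done=False, j=2
  accum=6, done=False, j=3
  accum=10, done=False, j=4
  accum=15, done=True, j=5

Final answer: 15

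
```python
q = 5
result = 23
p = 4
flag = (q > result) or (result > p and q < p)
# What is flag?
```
Trace:
  q=5
  q=5, result=23
  q=5, result=23, p=4
  q=5, result=23, p=4, flag=False

Final answer: False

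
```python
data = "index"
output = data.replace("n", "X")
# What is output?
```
Trace:
  data='index'
  data='index', output='iXdex'

Final answer: 'iXdex'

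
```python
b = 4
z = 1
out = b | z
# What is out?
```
Trace:
  b=4
  b=4, z=1
  b=4, z=1, out=5

Final answer: 5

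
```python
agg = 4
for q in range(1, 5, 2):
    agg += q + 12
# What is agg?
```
Trace:
  agg=4
  agg=17, q=1
  agg=32, q=3

Final answer: 32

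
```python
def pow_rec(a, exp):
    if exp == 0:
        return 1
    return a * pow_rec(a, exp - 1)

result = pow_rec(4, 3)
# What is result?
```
Call trace:
pow_rec(a=4, exp=3)
  pow_rec(a=4, exp=2)
    pow_rec(a=4, exp=1)
      pow_rec(a=4, exp=0)
      -> return 1
    -> return 4
  -> return 16
-> return 64

Final answer: 64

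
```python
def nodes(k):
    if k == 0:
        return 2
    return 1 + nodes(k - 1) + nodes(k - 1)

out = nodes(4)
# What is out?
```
Call trace (a repeated sub-call is expanded the first time; later identical calls just restate its return value):
nodes(k=4)
  nodes(k=3)
    nodes(k=2)
      nodes(k=1)
        nodes(k=0)
        -> return 2
        nodes(k=0)
        -> return 2
      -> return 5
      nodes(k=1) -> return 5  (same call as traced above)
    -> return 11
    nodes(k=2) -> return 11  (same call as traced above)
  -> return 23
  nodes(k=3) -> return 23  (same call as traced above)
-> return 47

Final answer: 47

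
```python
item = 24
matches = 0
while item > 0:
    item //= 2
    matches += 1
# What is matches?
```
Trace:
  item=24
  item=24, matches=0
  item=12, matches=1
  item=6, matches=2
  item=3, matches=3
  item=1, matches=4
  item=0, matches=5

Final answer: 5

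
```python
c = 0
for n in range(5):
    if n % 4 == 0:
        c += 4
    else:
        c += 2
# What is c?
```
Trace:
  c=0
  c=4, n=0
  c=6, n=1
  c=8, n=2
  c=10, n=3
  c=14, n=4

Final answer: 14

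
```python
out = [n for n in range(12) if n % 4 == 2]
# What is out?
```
Trace:
  n=0
  n=1
  n=2
  n=3
  n=4
  n=5
  n=6
  n=7
  n=8
  n=9
  n=10
  n=11
  out=[2, 6, 10]

Final answer: [2, 6, 10]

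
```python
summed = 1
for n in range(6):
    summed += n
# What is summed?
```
Trace:
  summed=1
  summed=1, n=0
  summed=2, n=1
  summed=4, n=2
  summed=7, n=3
  summed=11, n=4
  summed=16, n=5

Final answer: 16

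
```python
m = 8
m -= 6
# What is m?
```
Trace:
  m=8
  m=2

Final answer: 2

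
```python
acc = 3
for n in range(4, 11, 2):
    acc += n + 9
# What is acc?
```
Trace:
  acc=3
  acc=16, n=4
  acc=31, n=6
  acc=48, n=8
  acc=67, n=10

Final answer: 67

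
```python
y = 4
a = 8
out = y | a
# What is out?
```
Trace:
  y=4
  y=4, a=8
  y=4, a=8, out=12

Final answer: 12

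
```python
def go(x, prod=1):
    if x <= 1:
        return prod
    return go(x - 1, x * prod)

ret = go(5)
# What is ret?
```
Call trace:
go(x=5, prod=1)
  go(x=4, prod=5)
    go(x=3, prod=20)
      go(x=2, prod=60)
        go(x=1, prod=120)
        -> return 120
      -> return 120
    -> return 120
  -> return 120
-> return 120

Final answer: 120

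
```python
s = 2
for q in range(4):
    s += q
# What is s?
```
Trace:
  s=2
  s=2, q=0
  s=3, q=1
  s=5, q=2
  s=8, q=3

Final answer: 8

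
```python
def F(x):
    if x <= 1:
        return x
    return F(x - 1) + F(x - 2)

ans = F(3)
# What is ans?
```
Call trace:
F(x=3)
  F(x=2)
    F(x=1)
    -> return 1
    F(x=0)
    -> return 0
  -> return 1
  F(x=1)
  -> return 1
-> return 2

Final answer: 2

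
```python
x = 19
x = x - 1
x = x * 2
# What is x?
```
Trace:
  x=19
  x=18
  x=36

Final answer: 36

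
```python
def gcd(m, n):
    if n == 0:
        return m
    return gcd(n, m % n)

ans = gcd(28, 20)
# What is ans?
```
Call trace:
gcd(m=28, n=20)
  gcd(m=20, n=8)
    gcd(m=8, n=4)
      gcd(m=4, n=0)
      -> return 4
    -> return 4
  -> return 4
-> return 4

Final answer: 4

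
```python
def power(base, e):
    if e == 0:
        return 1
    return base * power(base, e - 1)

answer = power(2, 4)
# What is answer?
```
Call trace:
power(base=2, e=4)
  power(base=2, e=3)
    power(base=2, e=2)
      power(base=2, e=1)
        power(base=2, e=0)
        -> return 1
      -> return 2
    -> return 4
  -> return 8
-> return 16

Final answer: 16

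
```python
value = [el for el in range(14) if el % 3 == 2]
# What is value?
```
Trace:
  el=0
  el=1
  el=2
  el=3
  el=4
  el=5
  el=6
  el=7
  el=8
  el=9
  el=10
  el=11
  el=12
  el=13
  value=[2, 5, 8, 11]

Final answer: [2, 5, 8, 11]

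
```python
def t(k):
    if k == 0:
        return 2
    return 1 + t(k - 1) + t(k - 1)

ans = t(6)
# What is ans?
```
Call trace (a repeated sub-call is expanded the first time; later identical calls just restate its return value):
t(k=6)
  t(k=5)
    t(k=4)
      t(k=3)
        t(k=2)
          t(k=1)
            t(k=0)
            -> return 2
            t(k=0)
            -> return 2
          -> return 5
          t(k=1) -> return 5  (same call as traced above)
        -> return 11
        t(k=2) -> return 11  (same call as traced above)
      -> return 23
      t(k=3) -> return 23  (same call as traced above)
    -> return 47
    t(k=4) -> return 47  (same call as traced above)
  -> return 95
  t(k=5) -> return 95  (same call as traced above)
-> return 191

Final answer: 191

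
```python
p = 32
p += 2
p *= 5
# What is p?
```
Trace:
  p=32
  p=34
  p=170

Final answer: 170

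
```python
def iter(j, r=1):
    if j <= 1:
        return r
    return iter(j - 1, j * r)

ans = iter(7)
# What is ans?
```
Call trace:
iter(j=7, r=1)
  iter(j=6, r=7)
    iter(j=5, r=42)
      iter(j=4, r=210)
        iter(j=3, r=840)
          iter(j=2, r=2520)
            iter(j=1, r=5040)
            -> return 5040
          -> return 5040
        -> return 5040
      -> return 5040
    -> return 5040
  -> return 5040
-> return 5040

Final answer: 5040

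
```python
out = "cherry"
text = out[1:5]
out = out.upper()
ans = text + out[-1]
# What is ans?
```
Trace:
  out='cherry'
  out='cherry', text='herr'
  out='CHERRY', text='herr'
  out='CHERRY', text='herr', ans='herrY'

Final answer: 'herrY'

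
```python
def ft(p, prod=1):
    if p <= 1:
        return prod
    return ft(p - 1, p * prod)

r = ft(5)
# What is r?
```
Call trace:
ft(p=5, prod=1)
  ft(p=4, prod=5)
    ft(p=3, prod=20)
      ft(p=2, prod=60)
        ft(p=1, prod=120)
        -> return 120
      -> return 120
    -> return 120
  -> return 120
-> return 120

Final answer: 120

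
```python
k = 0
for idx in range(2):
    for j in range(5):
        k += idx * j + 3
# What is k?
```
Trace:
  k=0
  k=3, idx=0, j=0
  k=6, idx=0, j=1
  k=9, idx=0, j=2
  k=12, idx=0, j=3
  k=15, idx=0, j=4
  k=18, idx=1, j=0
  k=22, idx=1, j=1
  k=27, idx=1, j=2
  k=33, idx=1, j=3
  k=40, idx=1, j=4

Final answer: 40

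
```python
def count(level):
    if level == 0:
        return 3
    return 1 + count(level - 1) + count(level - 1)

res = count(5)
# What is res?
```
Call trace (a repeated sub-call is expanded the first time; later identical calls just restate its return value):
count(level=5)
  count(level=4)
    count(level=3)
      count(level=2)
        count(level=1)
          count(level=0)
          -> return 3
          count(level=0)
          -> return 3
        -> return 7
        count(level=1) -> return 7  (same call as traced above)
      -> return 15
      count(level=2) -> return 15  (same call as traced above)
    -> return 31
    count(level=3) -> return 31  (same call as traced above)
  -> return 63
  count(level=4) -> return 63  (same call as traced above)
-> return 127

Final answer: 127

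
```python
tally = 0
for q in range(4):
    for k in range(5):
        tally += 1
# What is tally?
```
Trace:
  tally=0
  tally=1, q=0, k=0
  tally=2, q=0, k=1
  tally=3, q=0, k=2
  tally=4, q=0, k=3
  tally=5, q=0, k=4
  tally=6, q=1, k=0
  tally=7, q=1, k=1
  tally=8, q=1, k=2
  tally=9, q=1, k=3
  tally=10, q=1, k=4
  tally=11, q=2, k=0
  tally=12, q=2, k=1
  tally=13, q=2, k=2
  tally=14, q=2, k=3
  tally=15, q=2, k=4
  tally=16, q=3, k=0
  tally=17, q=3, k=1
  tally=18, q=3, k=2
  tally=19, q=3, k=3
  tally=20, q=3, k=4

Final answer: 20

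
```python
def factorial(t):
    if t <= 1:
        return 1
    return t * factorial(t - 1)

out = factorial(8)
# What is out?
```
Call trace:
factorial(t=8)
  factorial(t=7)
    factorial(t=6)
      factorial(t=5)
        factorial(t=4)
          factorial(t=3)
            factorial(t=2)
              factorial(t=1)
              -> return 1
            -> return 2
          -> return 6
        -> return 24
      -> return 120
    -> return 720
  -> return 5040
-> return 40320

Final answer: 40320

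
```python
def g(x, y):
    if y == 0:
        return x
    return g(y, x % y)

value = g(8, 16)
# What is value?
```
Call trace:
g(x=8, y=16)
  g(x=16, y=8)
    g(x=8, y=0)
    -> return 8
  -> return 8
-> return 8

Final answer: 8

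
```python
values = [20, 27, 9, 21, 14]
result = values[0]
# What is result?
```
Trace:
  values=[20, 27, 9, 21, 14]
  values=[20, 27, 9, 21, 14], result=20

Final answer: 20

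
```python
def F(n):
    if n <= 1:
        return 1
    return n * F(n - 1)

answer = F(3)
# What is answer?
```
Call trace:
F(n=3)
  F(n=2)
    F(n=1)
    -> return 1
  -> return 2
-> return 6

Final answer: 6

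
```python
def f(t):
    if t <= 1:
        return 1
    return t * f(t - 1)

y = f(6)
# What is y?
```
Call trace:
f(t=6)
  f(t=5)
    f(t=4)
      f(t=3)
        f(t=2)
          f(t=1)
          -> return 1
        -> return 2
      -> return 6
    -> return 24
  -> return 120
-> return 720

Final answer: 720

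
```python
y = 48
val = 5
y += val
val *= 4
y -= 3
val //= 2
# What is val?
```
Trace:
  y=48
  y=48, val=5
  y=53, val=5
  y=53, val=20
  y=50, val=20
  y=50, val=10

Final answer: 10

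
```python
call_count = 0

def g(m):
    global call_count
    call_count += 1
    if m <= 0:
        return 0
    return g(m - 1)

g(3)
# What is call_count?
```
Call trace:
g(m=3)
  g(m=2)
    g(m=1)
      g(m=0)
      -> return 0
    -> return 0
  -> return 0
-> return 0

call_count is incremented once per call. g is entered once for each m = 3, 2, 1, 0 (the m <= 0 call returns without recursing), i.e. 3 + 1 calls.
call_count = 4

Final answer: 4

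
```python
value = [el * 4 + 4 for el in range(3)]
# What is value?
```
Trace:
  el=0
  el=1
  el=2
  value=[4, 8, 12]

Final answer: [4, 8, 12]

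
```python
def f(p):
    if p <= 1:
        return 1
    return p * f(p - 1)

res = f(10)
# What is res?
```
Call trace:
f(p=10)
  f(p=9)
    f(p=8)
      f(p=7)
        f(p=6)
          f(p=5)
            f(p=4)
              f(p=3)
                f(p=2)
                  f(p=1)
                  -> return 1
                -> return 2
              -> return 6
            -> return 24
          -> return 120
        -> return 720
      -> return 5040
    -> return 40320
  -> return 362880
-> return 3628800

Final answer: 3628800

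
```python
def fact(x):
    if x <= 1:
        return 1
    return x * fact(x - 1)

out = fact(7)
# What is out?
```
Call trace:
fact(x=7)
  fact(x=6)
    fact(x=5)
      fact(x=4)
        fact(x=3)
          fact(x=2)
            fact(x=1)
            -> return 1
          -> return 2
        -> return 6
      -> return 24
    -> return 120
  -> return 720
-> return 5040

Final answer: 5040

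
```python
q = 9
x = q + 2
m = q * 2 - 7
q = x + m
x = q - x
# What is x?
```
Trace:
  q=9
  q=9, x=11
  q=9, x=11, m=11
  q=22, x=11, m=11
  q=22, x=11, m=11

Final answer: 11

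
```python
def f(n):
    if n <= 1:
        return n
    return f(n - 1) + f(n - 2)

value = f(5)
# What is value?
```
Call trace (a repeated sub-call is expanded the first time; later identical calls just restate its return value):
f(n=5)
  f(n=4)
    f(n=3)
      f(n=2)
        f(n=1)
        -> return 1
        f(n=0)
        -> return 0
      -> return 1
      f(n=1)
      -> return 1
    -> return 2
    f(n=2) -> return 1  (same call as traced above)
  -> return 3
  f(n=3) -> return 2  (same call as traced above)
-> return 5

Final answer: 5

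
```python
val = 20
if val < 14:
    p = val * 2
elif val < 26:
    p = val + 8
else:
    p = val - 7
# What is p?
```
Trace:
  val=20
  val=20, p=28

Final answer: 28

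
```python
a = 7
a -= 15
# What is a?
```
Trace:
  a=7
  a=-8

Final answer: -8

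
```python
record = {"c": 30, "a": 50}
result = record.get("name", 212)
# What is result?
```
Trace:
  record={'c': 30, 'a': 50}
  record={'c': 30, 'a': 50}, result=212

Final answer: 212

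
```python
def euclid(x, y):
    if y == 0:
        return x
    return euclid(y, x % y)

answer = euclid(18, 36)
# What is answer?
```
Call trace:
euclid(x=18, y=36)
  euclid(x=36, y=18)
    euclid(x=18, y=0)
    -> return 18
  -> return 18
-> return 18

Final answer: 18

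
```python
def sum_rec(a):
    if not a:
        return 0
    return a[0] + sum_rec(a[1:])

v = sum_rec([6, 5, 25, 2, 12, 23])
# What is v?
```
Call trace:
sum_rec(a=[6, 5, 25, 2, 12, 23])
  sum_rec(a=[5, 25, 2, 12, 23])
    sum_rec(a=[25, 2, 12, 23])
      sum_rec(a=[2, 12, 23])
        sum_rec(a=[12, 23])
          sum_rec(a=[23])
            sum_rec(a=[])
            -> return 0
          -> return 23
        -> return 35
      -> return 37
    -> return 62
  -> return 67
-> return 73

Final answer: 73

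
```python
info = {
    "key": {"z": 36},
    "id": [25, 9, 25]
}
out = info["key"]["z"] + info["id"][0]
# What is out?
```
Trace:
  info={'key': {'z': 36}, 'id': [25, 9, 25]}
  info={'key': {'z': 36}, 'id': [25, 9, 25]}, out=61

Final answer: 61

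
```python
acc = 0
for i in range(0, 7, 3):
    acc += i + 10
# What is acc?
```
Trace:
  acc=0
  acc=10, i=0
  acc=23, i=3
  acc=39, i=6

Final answer: 39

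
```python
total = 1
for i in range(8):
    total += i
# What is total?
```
Trace:
  total=1
  total=1, i=0
  total=2, i=1
  total=4, i=2
  total=7, i=3
  total=11, i=4
  total=16, i=5
  total=22, i=6
  total=29, i=7

Final answer: 29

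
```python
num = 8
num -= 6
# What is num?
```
Trace:
  num=8
  num=2

Final answer: 2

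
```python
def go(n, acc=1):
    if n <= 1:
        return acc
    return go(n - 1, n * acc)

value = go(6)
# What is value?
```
Call trace:
go(n=6, acc=1)
  go(n=5, acc=6)
    go(n=4, acc=30)
      go(n=3, acc=120)
        go(n=2, acc=360)
          go(n=1, acc=720)
          -> return 720
        -> return 720
      -> return 720
    -> return 720
  -> return 720
-> return 720

Final answer: 720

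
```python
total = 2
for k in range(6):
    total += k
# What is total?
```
Trace:
  total=2
  total=2, k=0
  total=3, k=1
  total=5, k=2
  total=8, k=3
  total=12, k=4
  total=17, k=5

Final answer: 17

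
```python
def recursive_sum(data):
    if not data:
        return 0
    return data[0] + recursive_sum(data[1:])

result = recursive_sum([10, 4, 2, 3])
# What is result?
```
Call trace:
recursive_sum(data=[10, 4, 2, 3])
  recursive_sum(data=[4, 2, 3])
    recursive_sum(data=[2, 3])
      recursive_sum(data=[3])
        recursive_sum(data=[])
        -> return 0
      -> return 3
    -> return 5
  -> return 9
-> return 19

Final answer: 19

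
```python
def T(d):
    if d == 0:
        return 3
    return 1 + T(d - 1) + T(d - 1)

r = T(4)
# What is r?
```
Call trace (a repeated sub-call is expanded the first time; later identical calls just restate its return value):
T(d=4)
  T(d=3)
    T(d=2)
      T(d=1)
        T(d=0)
        -> return 3
        T(d=0)
        -> return 3
      -> return 7
      T(d=1) -> return 7  (same call as traced above)
    -> return 15
    T(d=2) -> return 15  (same call as traced above)
  -> return 31
  T(d=3) -> return 31  (same call as traced above)
-> return 63

Final answer: 63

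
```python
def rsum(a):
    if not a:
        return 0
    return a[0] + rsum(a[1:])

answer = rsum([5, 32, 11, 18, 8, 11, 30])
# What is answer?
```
Call trace:
rsum(a=[5, 32, 11, 18, 8, 11, 30])
  rsum(a=[32, 11, 18, 8, 11, 30])
    rsum(a=[11, 18, 8, 11, 30])
      rsum(a=[18, 8, 11, 30])
        rsum(a=[8, 11, 30])
          rsum(a=[11, 30])
            rsum(a=[30])
              rsum(a=[])
              -> return 0
            -> return 30
          -> return 41
        -> return 49
      -> return 67
    -> return 78
  -> return 110
-> return 115

Final answer: 115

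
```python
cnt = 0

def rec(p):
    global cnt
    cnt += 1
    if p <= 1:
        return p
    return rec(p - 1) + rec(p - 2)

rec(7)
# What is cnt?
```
Call trace (a repeated sub-call is expanded the first time; later identical calls just restate its return value):
rec(p=7)
  rec(p=6)
    rec(p=5)
      rec(p=4)
        rec(p=3)
          rec(p=2)
            rec(p=1)
            -> return 1
            rec(p=0)
            -> return 0
          -> return 1
          rec(p=1)
          -> return 1
        -> return 2
        rec(p=2) -> return 1  (same call as traced above)
      -> return 3
      rec(p=3) -> return 2  (same call as traced above)
    -> return 5
    rec(p=4) -> return 3  (same call as traced above)
  -> return 8
  rec(p=5) -> return 5  (same call as traced above)
-> return 13

cnt is incremented once per call, so count the calls in each subtree. Let C(p) = number of calls made by rec(p).
C(0) = C(1) = 1 (base case, no recursion); C(p) = 1 + C(p - 1) + C(p - 2) otherwise.
C(2) = 1 + C(1) + C(0) = 1 + 1 + 1 = 3
C(3) = 1 + C(2) + C(1) = 1 + 3 + 1 = 5
C(4) = 1 + C(3) + C(2) = 1 + 5 + 3 = 9
C(5) = 1 + C(4) + C(3) = 1 + 9 + 5 = 15
C(6) = 1 + C(5) + C(4) = 1 + 15 + 9 = 25
C(7) = 1 + C(6) + C(5) = 1 + 25 + 15 = 41
cnt = C(7) = 41

Final answer: 41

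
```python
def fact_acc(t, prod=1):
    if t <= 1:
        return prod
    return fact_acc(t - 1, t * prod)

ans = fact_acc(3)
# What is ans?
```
Call trace:
fact_acc(t=3, prod=1)
  fact_acc(t=2, prod=3)
    fact_acc(t=1, prod=6)
    -> return 6
  -> return 6
-> return 6

Final answer: 6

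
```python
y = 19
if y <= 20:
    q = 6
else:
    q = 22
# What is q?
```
Trace:
  y=19
  y=19, q=6

Final answer: 6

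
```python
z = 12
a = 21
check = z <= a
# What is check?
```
Trace:
  z=12
  z=12, a=21
  z=12, a=21, check=True

Final answer: True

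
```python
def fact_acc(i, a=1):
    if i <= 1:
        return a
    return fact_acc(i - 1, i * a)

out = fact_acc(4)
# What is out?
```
Call trace:
fact_acc(i=4, a=1)
  fact_acc(i=3, a=4)
    fact_acc(i=2, a=12)
      fact_acc(i=1, a=24)
      -> return 24
    -> return 24
  -> return 24
-> return 24

Final answer: 24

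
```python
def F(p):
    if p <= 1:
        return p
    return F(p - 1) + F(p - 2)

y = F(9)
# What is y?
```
Call trace (a repeated sub-call is expanded the first time; later identical calls just restate its return value):
F(p=9)
  F(p=8)
    F(p=7)
      F(p=6)
        F(p=5)
          F(p=4)
            F(p=3)
              F(p=2)
                F(p=1)
                -> return 1
                F(p=0)
                -> return 0
              -> return 1
              F(p=1)
              -> return 1
            -> return 2
            F(p=2) -> return 1  (same call as traced above)
          -> return 3
          F(p=3) -> return 2  (same call as traced above)
        -> return 5
        F(p=4) -> return 3  (same call as traced above)
      -> return 8
      F(p=5) -> return 5  (same call as traced above)
    -> return 13
    F(p=6) -> return 8  (same call as traced above)
  -> return 21
  F(p=7) -> return 13  (same call as traced above)
-> return 34

Final answer: 34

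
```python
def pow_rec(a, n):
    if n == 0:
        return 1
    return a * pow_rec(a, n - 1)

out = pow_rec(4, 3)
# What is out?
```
Call trace:
pow_rec(a=4, n=3)
  pow_rec(a=4, n=2)
    pow_rec(a=4, n=1)
      pow_rec(a=4, n=0)
      -> return 1
    -> return 4
  -> return 16
-> return 64

Final answer: 64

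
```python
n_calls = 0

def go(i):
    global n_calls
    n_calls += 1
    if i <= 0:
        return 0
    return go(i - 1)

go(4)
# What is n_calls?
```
Call trace:
go(i=4)
  go(i=3)
    go(i=2)
      go(i=1)
        go(i=0)
        -> return 0
      -> return 0
    -> return 0
  -> return 0
-> return 0

n_calls is incremented once per call. go is entered once for each i = 4, 3, 2, 1, 0 (the i <= 0 call returns without recursing), i.e. 4 + 1 calls.
n_calls = 5

Final answer: 5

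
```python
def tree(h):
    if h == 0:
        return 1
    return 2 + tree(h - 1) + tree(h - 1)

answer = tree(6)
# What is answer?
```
Call trace (a repeated sub-call is expanded the first time; later identical calls just restate its return value):
tree(h=6)
  tree(h=5)
    tree(h=4)
      tree(h=3)
        tree(h=2)
          tree(h=1)
            tree(h=0)
            -> return 1
            tree(h=0)
            -> return 1
          -> return 4
          tree(h=1) -> return 4  (same call as traced above)
        -> return 10
        tree(h=2) -> return 10  (same call as traced above)
      -> return 22
      tree(h=3) -> return 22  (same call as traced above)
    -> return 46
    tree(h=4) -> return 46  (same call as traced above)
  -> return 94
  tree(h=5) -> return 94  (same call as traced above)
-> return 190

Final answer: 190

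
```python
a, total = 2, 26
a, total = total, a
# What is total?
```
Trace:
  a=2, total=26
  a=26, total=2

Final answer: 2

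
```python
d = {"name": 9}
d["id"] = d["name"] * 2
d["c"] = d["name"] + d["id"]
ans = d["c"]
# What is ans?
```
Trace:
  d={'name': 9}
  d={'name': 9, 'id': 18}
  d={'name': 9, 'id': 18, 'c': 27}
  d={'name': 9, 'id': 18, 'c': 27}, ans=27

Final answer: 27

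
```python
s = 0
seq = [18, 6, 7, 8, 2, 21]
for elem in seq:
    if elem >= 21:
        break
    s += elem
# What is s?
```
Trace:
  s=0
  s=18, elem=18
  s=24, elem=6
  s=31, elem=7
  s=39, elem=8
  s=41, elem=2
  s=41, elem=21

Final answer: 41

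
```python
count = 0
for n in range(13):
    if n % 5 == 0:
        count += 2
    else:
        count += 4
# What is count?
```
Trace:
  count=0
  count=2, n=0
  count=6, n=1
  count=10, n=2
  count=14, n=3
  count=18, n=4
  count=20, n=5
  count=24, n=6
  count=28, n=7
  count=32, n=8
  count=36, n=9
  count=38, n=10
  count=42, n=11
  count=46, n=12

Final answer: 46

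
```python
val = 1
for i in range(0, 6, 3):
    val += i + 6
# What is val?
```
Trace:
  val=1
  val=7, i=0
  val=16, i=3

Final answer: 16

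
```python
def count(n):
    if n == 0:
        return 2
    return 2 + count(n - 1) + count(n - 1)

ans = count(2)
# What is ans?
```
Call trace (a repeated sub-call is expanded the first time; later identical calls just restate its return value):
count(n=2)
  count(n=1)
    count(n=0)
    -> return 2
    count(n=0)
    -> return 2
  -> return 6
  count(n=1) -> return 6  (same call as traced above)
-> return 14

Final answer: 14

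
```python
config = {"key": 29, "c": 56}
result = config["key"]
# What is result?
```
Trace:
  config={'key': 29, 'c': 56}
  config={'key': 29, 'c': 56}, result=29

Final answer: 29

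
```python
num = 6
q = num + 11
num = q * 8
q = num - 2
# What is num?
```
Trace:
  num=6
  num=6, q=17
  num=136, q=17
  num=136, q=134

Final answer: 136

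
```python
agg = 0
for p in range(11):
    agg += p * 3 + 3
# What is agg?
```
Trace:
  agg=0
  agg=3, p=0
  agg=9, p=1
  agg=18, p=2
  agg=30, p=3
  agg=45, p=4
  agg=63, p=5
  agg=84, p=6
  agg=108, p=7
  agg=135, p=8
  agg=165, p=9
  agg=198, p=10

Final answer: 198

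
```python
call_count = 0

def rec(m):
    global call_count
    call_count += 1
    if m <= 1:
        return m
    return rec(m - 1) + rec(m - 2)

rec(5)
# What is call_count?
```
Call trace (a repeated sub-call is expanded the first time; later identical calls just restate its return value):
rec(m=5)
  rec(m=4)
    rec(m=3)
      rec(m=2)
        rec(m=1)
        -> return 1
        rec(m=0)
        -> return 0
      -> return 1
      rec(m=1)
      -> return 1
    -> return 2
    rec(m=2) -> return 1  (same call as traced above)
  -> return 3
  rec(m=3) -> return 2  (same call as traced above)
-> return 5

call_count is incremented once per call, so count the calls in each subtree. Let C(m) = number of calls made by rec(m).
C(0) = C(1) = 1 (base case, no recursion); C(m) = 1 + C(m - 1) + C(m - 2) otherwise.
C(2) = 1 + C(1) + C(0) = 1 + 1 + 1 = 3
C(3) = 1 + C(2) + C(1) = 1 + 3 + 1 = 5
C(4) = 1 + C(3) + C(2) = 1 + 5 + 3 = 9
C(5) = 1 + C(4) + C(3) = 1 + 9 + 5 = 15
call_count = C(5) = 15

Final answer: 15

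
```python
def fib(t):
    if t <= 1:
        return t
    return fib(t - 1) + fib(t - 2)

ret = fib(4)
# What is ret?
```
Call trace (a repeated sub-call is expanded the first time; later identical calls just restate its return value):
fib(t=4)
  fib(t=3)
    fib(t=2)
      fib(t=1)
      -> return 1
      fib(t=0)
      -> return 0
    -> return 1
    fib(t=1)
    -> return 1
  -> return 2
  fib(t=2) -> return 1  (same call as traced above)
-> return 3

Final answer: 3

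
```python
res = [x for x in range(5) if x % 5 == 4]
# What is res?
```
Trace:
  x=0
  x=1
  x=2
  x=3
  x=4
  res=[4]

Final answer: [4]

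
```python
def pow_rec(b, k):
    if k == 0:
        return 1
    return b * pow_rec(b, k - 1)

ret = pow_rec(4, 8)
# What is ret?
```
Call trace:
pow_rec(b=4, k=8)
  pow_rec(b=4, k=7)
    pow_rec(b=4, k=6)
      pow_rec(b=4, k=5)
        pow_rec(b=4, k=4)
          pow_rec(b=4, k=3)
            pow_rec(b=4, k=2)
              pow_rec(b=4, k=1)
                pow_rec(b=4, k=0)
                -> return 1
              -> return 4
            -> return 16
          -> return 64
        -> return 256
      -> return 1024
    -> return 4096
  -> return 16384
-> return 65536

Final answer: 65536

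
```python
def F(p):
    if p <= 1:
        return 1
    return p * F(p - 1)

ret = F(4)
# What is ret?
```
Call trace:
F(p=4)
  F(p=3)
    F(p=2)
      F(p=1)
      -> return 1
    -> return 2
  -> return 6
-> return 24

Final answer: 24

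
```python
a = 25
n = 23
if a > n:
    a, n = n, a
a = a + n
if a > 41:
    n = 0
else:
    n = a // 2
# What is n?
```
Trace:
  a=25
  a=25, n=23
  a=23, n=25
  a=48, n=25
  a=48, n=0

Final answer: 0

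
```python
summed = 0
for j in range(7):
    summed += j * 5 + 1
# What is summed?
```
Trace:
  summed=0
  summed=1, j=0
  summed=7, j=1
  summed=18, j=2
  summed=34, j=3
  summed=55, j=4
  summed=81, j=5
  summed=112, j=6

Final answer: 112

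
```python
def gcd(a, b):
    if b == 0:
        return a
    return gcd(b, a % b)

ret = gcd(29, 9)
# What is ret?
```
Call trace:
gcd(a=29, b=9)
  gcd(a=9, b=2)
    gcd(a=2, b=1)
      gcd(a=1, b=0)
      -> return 1
    -> return 1
  -> return 1
-> return 1

Final answer: 1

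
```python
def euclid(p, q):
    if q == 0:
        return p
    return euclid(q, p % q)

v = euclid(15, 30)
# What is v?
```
Call trace:
euclid(p=15, q=30)
  euclid(p=30, q=15)
    euclid(p=15, q=0)
    -> return 15
  -> return 15
-> return 15

Final answer: 15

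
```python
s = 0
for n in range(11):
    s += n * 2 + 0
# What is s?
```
Trace:
  s=0
  s=0, n=0
  s=2, n=1
  s=6, n=2
  s=12, n=3
  s=20, n=4
  s=30, n=5
  s=42, n=6
  s=56, n=7
  s=72, n=8
  s=90, n=9
  s=110, n=10

Final answer: 110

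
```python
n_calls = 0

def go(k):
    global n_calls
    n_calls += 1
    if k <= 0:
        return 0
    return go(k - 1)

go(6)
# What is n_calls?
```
Call trace:
go(k=6)
  go(k=5)
    go(k=4)
      go(k=3)
        go(k=2)
          go(k=1)
            go(k=0)
            -> return 0
          -> return 0
        -> return 0
      -> return 0
    -> return 0
  -> return 0
-> return 0

n_calls is incremented once per call. go is entered once for each k = 6, 5, 4, 3, 2, 1, 0 (the k <= 0 call returns without recursing), i.e. 6 + 1 calls.
n_calls = 7

Final answer: 7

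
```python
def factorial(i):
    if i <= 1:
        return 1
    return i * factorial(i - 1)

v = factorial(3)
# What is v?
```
Call trace:
factorial(i=3)
  factorial(i=2)
    factorial(i=1)
    -> return 1
  -> return 2
-> return 6

Final answer: 6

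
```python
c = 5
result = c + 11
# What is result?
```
Trace:
  c=5
  c=5, result=16

Final answer: 16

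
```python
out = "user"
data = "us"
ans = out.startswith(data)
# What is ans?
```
Trace:
  out='user'
  out='user', data='us'
  out='user', data='us', ans=True

Final answer: True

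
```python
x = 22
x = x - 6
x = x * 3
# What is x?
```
Trace:
  x=22
  x=16
  x=48

Final answer: 48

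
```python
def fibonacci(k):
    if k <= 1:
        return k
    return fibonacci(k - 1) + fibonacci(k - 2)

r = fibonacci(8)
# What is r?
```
Call trace (a repeated sub-call is expanded the first time; later identical calls just restate its return value):
fibonacci(k=8)
  fibonacci(k=7)
    fibonacci(k=6)
      fibonacci(k=5)
        fibonacci(k=4)
          fibonacci(k=3)
            fibonacci(k=2)
              fibonacci(k=1)
              -> return 1
              fibonacci(k=0)
              -> return 0
            -> return 1
            fibonacci(k=1)
            -> return 1
          -> return 2
          fibonacci(k=2) -> return 1  (same call as traced above)
        -> return 3
        fibonacci(k=3) -> return 2  (same call as traced above)
      -> return 5
      fibonacci(k=4) -> return 3  (same call as traced above)
    -> return 8
    fibonacci(k=5) -> return 5  (same call as traced above)
  -> return 13
  fibonacci(k=6) -> return 8  (same call as traced above)
-> return 21

Final answer: 21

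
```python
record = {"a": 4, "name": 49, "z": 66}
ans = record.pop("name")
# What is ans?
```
Trace:
  record={'a': 4, 'name': 49, 'z': 66}
  record={'a': 4, 'z': 66}, ans=49

Final answer: 49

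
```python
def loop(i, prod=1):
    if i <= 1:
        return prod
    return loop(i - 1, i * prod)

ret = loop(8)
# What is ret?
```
Call trace:
loop(i=8, prod=1)
  loop(i=7, prod=8)
    loop(i=6, prod=56)
      loop(i=5, prod=336)
        loop(i=4, prod=1680)
          loop(i=3, prod=6720)
            loop(i=2, prod=20160)
              loop(i=1, prod=40320)
              -> return 40320
            -> return 40320
          -> return 40320
        -> return 40320
      -> return 40320
    -> return 40320
  -> return 40320
-> return 40320

Final answer: 40320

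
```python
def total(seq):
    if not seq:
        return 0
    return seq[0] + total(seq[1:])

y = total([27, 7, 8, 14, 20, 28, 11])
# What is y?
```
Call trace:
total(seq=[27, 7, 8, 14, 20, 28, 11])
  total(seq=[7, 8, 14, 20, 28, 11])
    total(seq=[8, 14, 20, 28, 11])
      total(seq=[14, 20, 28, 11])
        total(seq=[20, 28, 11])
          total(seq=[28, 11])
            total(seq=[11])
              total(seq=[])
              -> return 0
            -> return 11
          -> return 39
        -> return 59
      -> return 73
    -> return 81
  -> return 88
-> return 115

Final answer: 115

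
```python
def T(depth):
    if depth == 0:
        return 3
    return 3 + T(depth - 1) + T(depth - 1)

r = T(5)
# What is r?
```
Call trace (a repeated sub-call is expanded the first time; later identical calls just restate its return value):
T(depth=5)
  T(depth=4)
    T(depth=3)
      T(depth=2)
        T(depth=1)
          T(depth=0)
          -> return 3
          T(depth=0)
          -> return 3
        -> return 9
        T(depth=1) -> return 9  (same call as traced above)
      -> return 21
      T(depth=2) -> return 21  (same call as traced above)
    -> return 45
    T(depth=3) -> return 45  (same call as traced above)
  -> return 93
  T(depth=4) -> return 93  (same call as traced above)
-> return 189

Final answer: 189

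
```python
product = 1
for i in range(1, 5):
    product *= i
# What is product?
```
Trace:
  product=1
  product=1, i=1
  product=2, i=2
  product=6, i=3
  product=24, i=4

Final answer: 24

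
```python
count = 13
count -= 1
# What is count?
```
Trace:
  count=13
  count=12

Final answer: 12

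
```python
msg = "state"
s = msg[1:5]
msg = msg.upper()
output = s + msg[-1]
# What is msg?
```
Trace:
  msg='state'
  msg='state', s='tate'
  msg='STATE', s='tate'
  msg='STATE', s='tate', output='tateE'

Final answer: 'STATE'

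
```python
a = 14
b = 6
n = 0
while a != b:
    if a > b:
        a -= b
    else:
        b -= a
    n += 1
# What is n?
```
Trace:
  a=14
  a=14, b=6
  a=14, b=6, n=0
  a=8, b=6, n=1
  a=2, b=6, n=2
  a=2, b=4, n=3
  a=2, b=2, n=4

Final answer: 4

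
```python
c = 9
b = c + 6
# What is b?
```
Trace:
  c=9
  c=9, b=15

Final answer: 15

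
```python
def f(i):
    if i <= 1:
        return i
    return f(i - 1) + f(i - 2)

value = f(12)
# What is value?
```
Call trace (a repeated sub-call is expanded the first time; later identical calls just restate its return value):
f(i=12)
  f(i=11)
    f(i=10)
      f(i=9)
        f(i=8)
          f(i=7)
            f(i=6)
              f(i=5)
                f(i=4)
                  f(i=3)
                    f(i=2)
                      f(i=1)
                      -> return 1
                      f(i=0)
                      -> return 0
                    -> return 1
                    f(i=1)
                    -> return 1
                  -> return 2
                  f(i=2) -> return 1  (same call as traced above)
                -> return 3
                f(i=3) -> return 2  (same call as traced above)
              -> return 5
              f(i=4) -> return 3  (same call as traced above)
            -> return 8
            f(i=5) -> return 5  (same call as traced above)
          -> return 13
          f(i=6) -> return 8  (same call as traced above)
        -> return 21
        f(i=7) -> return 13  (same call as traced above)
      -> return 34
      f(i=8) -> return 21  (same call as traced above)
    -> return 55
    f(i=9) -> return 34  (same call as traced above)
  -> return 89
  f(i=10) -> return 55  (same call as traced above)
-> return 144

Final answer: 144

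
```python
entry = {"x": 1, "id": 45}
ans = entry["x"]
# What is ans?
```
Trace:
  entry={'x': 1, 'id': 45}
  entry={'x': 1, 'id': 45}, ans=1

Final answer: 1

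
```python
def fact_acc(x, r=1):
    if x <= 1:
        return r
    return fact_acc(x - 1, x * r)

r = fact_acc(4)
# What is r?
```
Call trace:
fact_acc(x=4, r=1)
  fact_acc(x=3, r=4)
    fact_acc(x=2, r=12)
      fact_acc(x=1, r=24)
      -> return 24
    -> return 24
  -> return 24
-> return 24

Final answer: 24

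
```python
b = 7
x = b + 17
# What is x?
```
Trace:
  b=7
  b=7, x=24

Final answer: 24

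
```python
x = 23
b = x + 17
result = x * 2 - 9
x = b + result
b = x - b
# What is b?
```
Trace:
  x=23
  x=23, b=40
  x=23, b=40, result=37
  x=77, b=40, result=37
  x=77, b=37, result=37

Final answer: 37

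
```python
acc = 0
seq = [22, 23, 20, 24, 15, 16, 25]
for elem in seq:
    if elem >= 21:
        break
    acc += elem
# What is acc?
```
Trace:
  acc=0
  acc=0, elem=22

Final answer: 0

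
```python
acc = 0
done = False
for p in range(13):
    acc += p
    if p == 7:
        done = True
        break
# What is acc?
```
Trace:
  acc=0
  acc=0, done=False
  acc=0, done=False, p=0
  acc=1, done=False, p=1
  acc=3, done=False, p=2
  acc=6, done=False, p=3
  acc=10, done=False, p=4
  acc=15, done=False, p=5
  acc=21, done=False, p=6
  acc=28, done=True, p=7

Final answer: 28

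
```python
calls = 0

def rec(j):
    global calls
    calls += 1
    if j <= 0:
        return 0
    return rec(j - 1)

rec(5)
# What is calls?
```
Call trace:
rec(j=5)
  rec(j=4)
    rec(j=3)
      rec(j=2)
        rec(j=1)
          rec(j=0)
          -> return 0
        -> return 0
      -> return 0
    -> return 0
  -> return 0
-> return 0

calls is incremented once per call. rec is entered once for each j = 5, 4, 3, 2, 1, 0 (the j <= 0 call returns without recursing), i.e. 5 + 1 calls.
calls = 6

Final answer: 6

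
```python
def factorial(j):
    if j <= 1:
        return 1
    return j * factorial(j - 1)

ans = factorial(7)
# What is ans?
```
Call trace:
factorial(j=7)
  factorial(j=6)
    factorial(j=5)
      factorial(j=4)
        factorial(j=3)
          factorial(j=2)
            factorial(j=1)
            -> return 1
          -> return 2
        -> return 6
      -> return 24
    -> return 120
  -> return 720
-> return 5040

Final answer: 5040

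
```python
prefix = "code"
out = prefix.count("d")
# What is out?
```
Trace:
  prefix='code'
  prefix='code', out=1

Final answer: 1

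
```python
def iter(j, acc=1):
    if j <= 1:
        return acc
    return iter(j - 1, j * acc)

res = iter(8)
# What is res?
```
Call trace:
iter(j=8, acc=1)
  iter(j=7, acc=8)
    iter(j=6, acc=56)
      iter(j=5, acc=336)
        iter(j=4, acc=1680)
          iter(j=3, acc=6720)
            iter(j=2, acc=20160)
              iter(j=1, acc=40320)
              -> return 40320
            -> return 40320
          -> return 40320
        -> return 40320
      -> return 40320
    -> return 40320
  -> return 40320
-> return 40320

Final answer: 40320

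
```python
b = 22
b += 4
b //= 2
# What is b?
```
Trace:
  b=22
  b=26
  b=13

Final answer: 13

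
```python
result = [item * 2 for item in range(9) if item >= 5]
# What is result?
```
Trace:
  item=0
  item=1
  item=2
  item=3
  item=4
  item=5
  item=6
  item=7
  item=8
  result=[10, 12, 14, 16]

Final answer: [10, 12, 14, 16]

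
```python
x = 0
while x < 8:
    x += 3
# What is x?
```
Trace:
  x=0
  x=3
  x=6
  x=9

Final answer: 9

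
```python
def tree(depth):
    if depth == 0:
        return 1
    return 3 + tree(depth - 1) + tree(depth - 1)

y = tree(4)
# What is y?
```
Call trace (a repeated sub-call is expanded the first time; later identical calls just restate its return value):
tree(depth=4)
  tree(depth=3)
    tree(depth=2)
      tree(depth=1)
        tree(depth=0)
        -> return 1
        tree(depth=0)
        -> return 1
      -> return 5
      tree(depth=1) -> return 5  (same call as traced above)
    -> return 13
    tree(depth=2) -> return 13  (same call as traced above)
  -> return 29
  tree(depth=3) -> return 29  (same call as traced above)
-> return 61

Final answer: 61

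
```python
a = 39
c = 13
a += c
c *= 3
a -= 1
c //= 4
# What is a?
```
Trace:
  a=39
  a=39, c=13
  a=52, c=13
  a=52, c=39
  a=51, c=39
  a=51, c=9

Final answer: 51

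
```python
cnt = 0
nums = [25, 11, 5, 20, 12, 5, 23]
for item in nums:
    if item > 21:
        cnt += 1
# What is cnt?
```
Trace:
  cnt=0
  cnt=1, item=25
  cnt=1, item=11
  cnt=1, item=5
  cnt=1, item=20
  cnt=1, item=12
  cnt=1, item=5
  cnt=2, item=23

Final answer: 2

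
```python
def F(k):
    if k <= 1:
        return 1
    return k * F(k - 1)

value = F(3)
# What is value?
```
Call trace:
F(k=3)
  F(k=2)
    F(k=1)
    -> return 1
  -> return 2
-> return 6

Final answer: 6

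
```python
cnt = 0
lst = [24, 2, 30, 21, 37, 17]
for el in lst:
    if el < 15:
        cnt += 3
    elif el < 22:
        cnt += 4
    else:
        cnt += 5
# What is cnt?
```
Trace:
  cnt=0
  cnt=5, el=24
  cnt=8, el=2
  cnt=13, el=30
  cnt=17, el=21
  cnt=22, el=37
  cnt=26, el=17

Final answer: 26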